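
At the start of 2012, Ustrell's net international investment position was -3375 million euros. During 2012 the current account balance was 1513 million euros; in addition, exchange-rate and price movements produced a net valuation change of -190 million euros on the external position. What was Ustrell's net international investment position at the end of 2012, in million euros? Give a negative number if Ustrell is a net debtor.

Change in NIIP = current account + net valuation change = 1513 + (-190) = 1323
End-of-year NIIP = -3375 + 1323 = -2052

-2052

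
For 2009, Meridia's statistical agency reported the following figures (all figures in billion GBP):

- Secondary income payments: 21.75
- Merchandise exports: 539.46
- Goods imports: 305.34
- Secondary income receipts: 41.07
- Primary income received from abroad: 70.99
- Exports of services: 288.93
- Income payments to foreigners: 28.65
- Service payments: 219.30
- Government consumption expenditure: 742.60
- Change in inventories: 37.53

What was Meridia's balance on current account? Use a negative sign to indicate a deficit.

365.41

Goods balance = 539.46 - 305.34 = 234.12
Services balance = 288.93 - 219.30 = 69.63
Trade balance (goods + services) = 234.12 + 69.63 = 303.75
Net primary income = 70.99 - 28.65 = 42.34
Net secondary income = 41.07 - 21.75 = 19.32
Current account = 303.75 + 42.34 + 19.32 = 365.41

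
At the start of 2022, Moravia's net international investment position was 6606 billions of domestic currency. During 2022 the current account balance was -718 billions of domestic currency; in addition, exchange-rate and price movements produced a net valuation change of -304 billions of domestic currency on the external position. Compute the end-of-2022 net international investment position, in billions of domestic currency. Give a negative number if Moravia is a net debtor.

Change in NIIP = current account + net valuation change = -718 + (-304) = -1022
End-of-year NIIP = 6606 + (-1022) = 5584

5584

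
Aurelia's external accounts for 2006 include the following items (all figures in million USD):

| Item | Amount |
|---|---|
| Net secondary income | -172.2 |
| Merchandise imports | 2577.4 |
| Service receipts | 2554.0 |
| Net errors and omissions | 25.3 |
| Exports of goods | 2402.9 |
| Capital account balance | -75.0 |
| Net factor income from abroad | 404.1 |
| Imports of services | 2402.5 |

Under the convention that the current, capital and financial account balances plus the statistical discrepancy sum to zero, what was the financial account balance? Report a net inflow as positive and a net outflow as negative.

Goods balance = 2402.9 - 2577.4 = -174.5
Services balance = 2554.0 - 2402.5 = 151.5
Trade balance (goods + services) = -174.5 + 151.5 = -23.0
Net primary income = 404.1
Net secondary income = -172.2
Current account = -23.0 + 404.1 + (-172.2) = 208.9
Financial account = -(208.9 + (-75.0) + 25.3) = -159.2

-159.2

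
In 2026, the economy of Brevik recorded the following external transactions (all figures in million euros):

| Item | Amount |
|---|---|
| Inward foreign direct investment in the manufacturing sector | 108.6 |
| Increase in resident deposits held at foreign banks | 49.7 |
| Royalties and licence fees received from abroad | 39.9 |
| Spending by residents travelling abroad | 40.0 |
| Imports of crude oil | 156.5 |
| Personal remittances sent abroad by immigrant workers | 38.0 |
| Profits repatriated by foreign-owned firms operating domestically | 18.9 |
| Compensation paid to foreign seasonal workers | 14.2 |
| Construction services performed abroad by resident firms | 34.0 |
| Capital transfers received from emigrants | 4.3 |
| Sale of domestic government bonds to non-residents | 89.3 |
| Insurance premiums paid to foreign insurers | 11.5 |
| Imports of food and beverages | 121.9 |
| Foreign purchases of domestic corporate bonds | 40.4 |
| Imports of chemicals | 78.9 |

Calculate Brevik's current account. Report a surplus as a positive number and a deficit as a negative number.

-406.0

Goods: -121.9 - 78.9 - 156.5 = -357.3
Services: -40.0 + 34.0 + 39.9 - 11.5 = 22.4
Primary income: -18.9 - 14.2 = -33.1
Secondary income: -38.0
Current account = (-357.3) + 22.4 + (-33.1) + (-38.0) = -406.0
(Excluded from the current account — financial account: inward foreign direct investment in the manufacturing sector 108.6, increase in resident deposits held at foreign banks 49.7, sale of domestic government bonds to non-residents 89.3, foreign purchases of domestic corporate bonds 40.4; capital account: capital transfers received from emigrants 4.3.)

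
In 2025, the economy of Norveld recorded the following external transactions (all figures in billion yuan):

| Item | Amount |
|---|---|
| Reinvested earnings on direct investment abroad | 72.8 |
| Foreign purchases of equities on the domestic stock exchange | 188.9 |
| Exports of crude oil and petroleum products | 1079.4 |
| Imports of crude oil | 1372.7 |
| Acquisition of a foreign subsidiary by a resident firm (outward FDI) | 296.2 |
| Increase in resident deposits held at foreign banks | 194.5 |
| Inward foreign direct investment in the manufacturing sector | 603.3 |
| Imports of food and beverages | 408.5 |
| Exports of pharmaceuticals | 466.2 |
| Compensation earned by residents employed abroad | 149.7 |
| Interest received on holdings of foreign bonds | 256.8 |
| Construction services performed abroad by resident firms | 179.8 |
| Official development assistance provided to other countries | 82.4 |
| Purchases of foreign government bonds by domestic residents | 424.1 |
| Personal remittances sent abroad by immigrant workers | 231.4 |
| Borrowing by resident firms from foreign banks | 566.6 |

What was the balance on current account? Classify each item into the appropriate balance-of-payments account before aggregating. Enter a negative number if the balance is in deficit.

Goods: -408.5 + 466.2 + 1079.4 - 1372.7 = -235.6
Services: 179.8
Primary income: 149.7 + 256.8 + 72.8 = 479.3
Secondary income: -231.4 - 82.4 = -313.8
Current account = (-235.6) + 179.8 + 479.3 + (-313.8) = 109.7
(Excluded from the current account — financial account: foreign purchases of equities on the domestic stock exchange 188.9, acquisition of a foreign subsidiary by a resident firm (outward FDI) 296.2, increase in resident deposits held at foreign banks 194.5, inward foreign direct investment in the manufacturing sector 603.3, purchases of foreign government bonds by domestic residents 424.1, borrowing by resident firms from foreign banks 566.6.)

109.7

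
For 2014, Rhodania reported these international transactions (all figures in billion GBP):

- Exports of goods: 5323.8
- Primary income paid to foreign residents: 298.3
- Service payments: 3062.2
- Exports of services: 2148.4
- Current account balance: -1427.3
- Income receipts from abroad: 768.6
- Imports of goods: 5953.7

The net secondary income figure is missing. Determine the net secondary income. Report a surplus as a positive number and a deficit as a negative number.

-353.9

Current account = goods balance + services balance + net primary income + net secondary income
Sum of the known components = -1073.4
Net secondary income = CA - (known components) = -1427.3 - (-1073.4) = -353.9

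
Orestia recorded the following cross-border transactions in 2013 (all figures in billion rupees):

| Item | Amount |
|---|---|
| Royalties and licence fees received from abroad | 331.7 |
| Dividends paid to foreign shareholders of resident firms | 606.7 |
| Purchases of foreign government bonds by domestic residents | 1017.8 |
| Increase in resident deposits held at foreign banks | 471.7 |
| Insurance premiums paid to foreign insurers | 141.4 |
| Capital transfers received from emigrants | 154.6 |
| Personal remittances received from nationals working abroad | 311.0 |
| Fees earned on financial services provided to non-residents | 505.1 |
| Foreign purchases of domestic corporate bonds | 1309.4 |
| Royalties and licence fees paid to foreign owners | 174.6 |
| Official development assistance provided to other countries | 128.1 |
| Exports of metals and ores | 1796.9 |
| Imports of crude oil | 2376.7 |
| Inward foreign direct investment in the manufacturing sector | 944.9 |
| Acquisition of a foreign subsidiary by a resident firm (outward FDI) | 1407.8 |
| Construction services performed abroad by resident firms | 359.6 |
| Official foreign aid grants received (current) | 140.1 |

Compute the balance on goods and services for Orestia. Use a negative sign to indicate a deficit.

Goods: 1796.9 - 2376.7 = -579.8
Services: 331.7 + 359.6 - 174.6 - 141.4 + 505.1 = 880.4
Trade balance = -579.8 + 880.4 = 300.6
(Excluded from the trade balance — primary income: dividends paid to foreign shareholders of resident firms 606.7; financial account: purchases of foreign government bonds by domestic residents 1017.8, increase in resident deposits held at foreign banks 471.7, foreign purchases of domestic corporate bonds 1309.4, inward foreign direct investment in the manufacturing sector 944.9, acquisition of a foreign subsidiary by a resident firm (outward FDI) 1407.8; capital account: capital transfers received from emigrants 154.6; secondary income: personal remittances received from nationals working abroad 311.0, official development assistance provided to other countries 128.1, official foreign aid grants received (current) 140.1.)

300.6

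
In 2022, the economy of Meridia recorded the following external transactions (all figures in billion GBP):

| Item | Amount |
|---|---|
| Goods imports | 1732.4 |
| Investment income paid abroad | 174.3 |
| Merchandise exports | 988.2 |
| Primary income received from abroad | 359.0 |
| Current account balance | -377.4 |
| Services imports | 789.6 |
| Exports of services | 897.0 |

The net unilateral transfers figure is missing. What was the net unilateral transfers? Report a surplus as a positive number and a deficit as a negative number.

Current account = goods balance + services balance + net primary income + net secondary income
Sum of the known components = -452.1
Net unilateral transfers = CA - (known components) = -377.4 - (-452.1) = 74.7

74.7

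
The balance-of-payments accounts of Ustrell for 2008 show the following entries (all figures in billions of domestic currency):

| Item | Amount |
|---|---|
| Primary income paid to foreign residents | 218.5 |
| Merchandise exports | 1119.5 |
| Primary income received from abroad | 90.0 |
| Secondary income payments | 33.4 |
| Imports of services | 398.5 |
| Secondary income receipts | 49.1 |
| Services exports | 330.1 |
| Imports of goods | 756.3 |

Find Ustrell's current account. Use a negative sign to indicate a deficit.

182.0

Goods balance = 1119.5 - 756.3 = 363.2
Services balance = 330.1 - 398.5 = -68.4
Trade balance (goods + services) = 363.2 + (-68.4) = 294.8
Net primary income = 90.0 - 218.5 = -128.5
Net secondary income = 49.1 - 33.4 = 15.7
Current account = 294.8 + (-128.5) + 15.7 = 182.0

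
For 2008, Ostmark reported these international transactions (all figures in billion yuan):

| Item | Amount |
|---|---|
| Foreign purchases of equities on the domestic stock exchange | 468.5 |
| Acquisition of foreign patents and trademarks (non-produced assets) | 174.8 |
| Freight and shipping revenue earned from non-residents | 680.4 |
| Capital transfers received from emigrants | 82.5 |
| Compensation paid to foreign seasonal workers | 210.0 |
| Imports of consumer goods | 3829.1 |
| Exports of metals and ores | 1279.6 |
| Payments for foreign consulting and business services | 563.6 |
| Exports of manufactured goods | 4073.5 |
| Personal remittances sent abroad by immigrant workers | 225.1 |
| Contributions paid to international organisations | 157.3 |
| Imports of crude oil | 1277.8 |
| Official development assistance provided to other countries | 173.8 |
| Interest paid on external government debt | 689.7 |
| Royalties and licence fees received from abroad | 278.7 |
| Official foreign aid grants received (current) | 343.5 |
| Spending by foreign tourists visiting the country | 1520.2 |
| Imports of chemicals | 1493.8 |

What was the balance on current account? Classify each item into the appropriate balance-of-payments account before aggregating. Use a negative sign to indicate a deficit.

-444.3

Goods: -1277.8 - 3829.1 - 1493.8 + 1279.6 + 4073.5 = -1247.6
Services: 1520.2 + 680.4 + 278.7 - 563.6 = 1915.7
Primary income: -210.0 - 689.7 = -899.7
Secondary income: 343.5 - 157.3 - 173.8 - 225.1 = -212.7
Current account = (-1247.6) + 1915.7 + (-899.7) + (-212.7) = -444.3
(Excluded from the current account — financial account: foreign purchases of equities on the domestic stock exchange 468.5; capital account: acquisition of foreign patents and trademarks (non-produced assets) 174.8, capital transfers received from emigrants 82.5.)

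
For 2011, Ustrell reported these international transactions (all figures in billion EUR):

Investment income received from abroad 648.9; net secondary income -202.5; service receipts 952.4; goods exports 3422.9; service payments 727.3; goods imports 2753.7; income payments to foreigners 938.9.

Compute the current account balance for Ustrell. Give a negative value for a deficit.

401.8

Goods balance = 3422.9 - 2753.7 = 669.2
Services balance = 952.4 - 727.3 = 225.1
Trade balance (goods + services) = 669.2 + 225.1 = 894.3
Net primary income = 648.9 - 938.9 = -290.0
Net secondary income = -202.5
Current account = 894.3 + (-290.0) + (-202.5) = 401.8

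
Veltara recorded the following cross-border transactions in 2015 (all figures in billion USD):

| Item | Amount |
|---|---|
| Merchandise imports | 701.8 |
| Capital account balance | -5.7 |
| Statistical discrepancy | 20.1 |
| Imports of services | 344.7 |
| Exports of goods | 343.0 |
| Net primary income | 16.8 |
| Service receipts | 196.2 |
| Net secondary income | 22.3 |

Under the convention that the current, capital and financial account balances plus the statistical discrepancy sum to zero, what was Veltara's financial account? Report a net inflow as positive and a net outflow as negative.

Goods balance = 343.0 - 701.8 = -358.8
Services balance = 196.2 - 344.7 = -148.5
Trade balance (goods + services) = -358.8 + (-148.5) = -507.3
Net primary income = 16.8
Net secondary income = 22.3
Current account = -507.3 + 16.8 + 22.3 = -468.2
Financial account = -(-468.2 + (-5.7) + 20.1) = 453.8

453.8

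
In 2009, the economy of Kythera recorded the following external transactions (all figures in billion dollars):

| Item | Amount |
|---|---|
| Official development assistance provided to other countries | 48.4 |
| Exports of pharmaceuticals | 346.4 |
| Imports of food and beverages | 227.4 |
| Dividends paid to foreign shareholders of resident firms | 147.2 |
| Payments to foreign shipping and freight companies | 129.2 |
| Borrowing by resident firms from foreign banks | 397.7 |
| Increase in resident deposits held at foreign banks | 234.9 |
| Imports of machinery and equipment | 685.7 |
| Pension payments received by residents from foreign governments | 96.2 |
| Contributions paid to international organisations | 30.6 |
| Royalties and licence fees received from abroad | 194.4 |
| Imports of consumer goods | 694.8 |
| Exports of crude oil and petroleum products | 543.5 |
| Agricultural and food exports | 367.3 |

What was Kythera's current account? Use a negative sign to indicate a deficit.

Goods: 367.3 + 346.4 + 543.5 - 694.8 - 227.4 - 685.7 = -350.7
Services: 194.4 - 129.2 = 65.2
Primary income: -147.2
Secondary income: 96.2 - 48.4 - 30.6 = 17.2
Current account = (-350.7) + 65.2 + (-147.2) + 17.2 = -415.5
(Excluded from the current account — financial account: borrowing by resident firms from foreign banks 397.7, increase in resident deposits held at foreign banks 234.9.)

-415.5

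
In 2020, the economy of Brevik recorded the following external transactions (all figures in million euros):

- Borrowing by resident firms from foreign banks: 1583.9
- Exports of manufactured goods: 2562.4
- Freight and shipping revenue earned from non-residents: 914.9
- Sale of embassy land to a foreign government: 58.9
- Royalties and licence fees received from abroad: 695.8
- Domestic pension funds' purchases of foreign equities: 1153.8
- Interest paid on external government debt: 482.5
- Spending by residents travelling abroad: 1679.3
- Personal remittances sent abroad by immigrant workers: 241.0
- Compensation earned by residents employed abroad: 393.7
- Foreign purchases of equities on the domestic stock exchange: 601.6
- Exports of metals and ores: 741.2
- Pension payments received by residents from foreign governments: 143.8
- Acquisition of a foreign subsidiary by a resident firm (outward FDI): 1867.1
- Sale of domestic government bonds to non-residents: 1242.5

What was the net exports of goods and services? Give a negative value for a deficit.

3235.0

Goods: 741.2 + 2562.4 = 3303.6
Services: 695.8 - 1679.3 + 914.9 = -68.6
Trade balance = 3303.6 + (-68.6) = 3235.0
(Excluded from the trade balance — financial account: borrowing by resident firms from foreign banks 1583.9, domestic pension funds' purchases of foreign equities 1153.8, foreign purchases of equities on the domestic stock exchange 601.6, acquisition of a foreign subsidiary by a resident firm (outward FDI) 1867.1, sale of domestic government bonds to non-residents 1242.5; capital account: sale of embassy land to a foreign government 58.9; primary income: interest paid on external government debt 482.5, compensation earned by residents employed abroad 393.7; secondary income: personal remittances sent abroad by immigrant workers 241.0, pension payments received by residents from foreign governments 143.8.)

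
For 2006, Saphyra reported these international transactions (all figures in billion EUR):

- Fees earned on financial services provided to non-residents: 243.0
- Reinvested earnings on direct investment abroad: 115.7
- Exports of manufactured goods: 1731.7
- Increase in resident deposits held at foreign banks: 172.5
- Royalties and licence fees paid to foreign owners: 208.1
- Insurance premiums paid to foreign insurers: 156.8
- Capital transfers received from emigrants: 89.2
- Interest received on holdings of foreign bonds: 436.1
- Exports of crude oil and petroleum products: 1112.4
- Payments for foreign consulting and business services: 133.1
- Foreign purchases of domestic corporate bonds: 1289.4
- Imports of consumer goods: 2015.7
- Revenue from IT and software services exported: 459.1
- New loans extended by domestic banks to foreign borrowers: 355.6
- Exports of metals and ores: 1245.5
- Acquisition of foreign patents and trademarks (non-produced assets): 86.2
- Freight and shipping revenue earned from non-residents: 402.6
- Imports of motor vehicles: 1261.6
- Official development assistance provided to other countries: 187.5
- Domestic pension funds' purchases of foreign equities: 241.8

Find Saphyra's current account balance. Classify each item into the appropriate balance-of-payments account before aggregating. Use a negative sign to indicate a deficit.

1783.3

Goods: -1261.6 + 1731.7 + 1245.5 + 1112.4 - 2015.7 = 812.3
Services: -156.8 - 133.1 + 459.1 - 208.1 + 402.6 + 243.0 = 606.7
Primary income: 115.7 + 436.1 = 551.8
Secondary income: -187.5
Current account = 812.3 + 606.7 + 551.8 + (-187.5) = 1783.3
(Excluded from the current account — financial account: increase in resident deposits held at foreign banks 172.5, foreign purchases of domestic corporate bonds 1289.4, new loans extended by domestic banks to foreign borrowers 355.6, domestic pension funds' purchases of foreign equities 241.8; capital account: capital transfers received from emigrants 89.2, acquisition of foreign patents and trademarks (non-produced assets) 86.2.)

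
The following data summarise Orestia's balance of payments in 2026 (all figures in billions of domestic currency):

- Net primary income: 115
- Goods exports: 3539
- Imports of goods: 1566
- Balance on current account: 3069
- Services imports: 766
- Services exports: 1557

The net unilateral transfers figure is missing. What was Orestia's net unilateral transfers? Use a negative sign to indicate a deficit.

Current account = goods balance + services balance + net primary income + net secondary income
Sum of the known components = 2879
Net unilateral transfers = CA - (known components) = 3069 - 2879 = 190

190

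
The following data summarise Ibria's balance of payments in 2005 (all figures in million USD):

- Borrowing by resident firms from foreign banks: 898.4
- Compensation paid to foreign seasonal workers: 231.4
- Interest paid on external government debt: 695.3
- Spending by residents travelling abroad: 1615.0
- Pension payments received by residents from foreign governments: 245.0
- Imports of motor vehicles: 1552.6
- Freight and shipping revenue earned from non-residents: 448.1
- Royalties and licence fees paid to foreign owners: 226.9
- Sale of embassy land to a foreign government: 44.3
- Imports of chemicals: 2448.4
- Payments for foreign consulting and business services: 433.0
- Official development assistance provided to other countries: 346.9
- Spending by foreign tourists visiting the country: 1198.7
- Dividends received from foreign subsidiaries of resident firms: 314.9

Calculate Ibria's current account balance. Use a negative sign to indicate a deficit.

-5342.8

Goods: -1552.6 - 2448.4 = -4001.0
Services: -226.9 - 433.0 - 1615.0 + 448.1 + 1198.7 = -628.1
Primary income: -695.3 - 231.4 + 314.9 = -611.8
Secondary income: 245.0 - 346.9 = -101.9
Current account = (-4001.0) + (-628.1) + (-611.8) + (-101.9) = -5342.8
(Excluded from the current account — financial account: borrowing by resident firms from foreign banks 898.4; capital account: sale of embassy land to a foreign government 44.3.)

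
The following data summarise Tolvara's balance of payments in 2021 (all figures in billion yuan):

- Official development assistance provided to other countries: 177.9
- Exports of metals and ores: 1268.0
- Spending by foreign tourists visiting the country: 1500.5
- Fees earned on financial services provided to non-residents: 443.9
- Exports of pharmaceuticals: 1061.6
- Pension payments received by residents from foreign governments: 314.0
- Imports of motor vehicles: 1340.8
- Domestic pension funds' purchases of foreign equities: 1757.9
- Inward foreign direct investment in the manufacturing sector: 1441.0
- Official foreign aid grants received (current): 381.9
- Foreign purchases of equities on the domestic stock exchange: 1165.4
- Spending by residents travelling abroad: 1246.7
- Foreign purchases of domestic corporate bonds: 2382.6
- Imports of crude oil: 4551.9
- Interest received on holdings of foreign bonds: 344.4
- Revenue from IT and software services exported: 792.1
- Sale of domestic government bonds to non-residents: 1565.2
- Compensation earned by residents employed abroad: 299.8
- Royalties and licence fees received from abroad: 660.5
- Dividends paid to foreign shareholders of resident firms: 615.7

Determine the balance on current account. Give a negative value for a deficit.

Goods: -4551.9 - 1340.8 + 1268.0 + 1061.6 = -3563.1
Services: 1500.5 - 1246.7 + 443.9 + 792.1 + 660.5 = 2150.3
Primary income: 344.4 - 615.7 + 299.8 = 28.5
Secondary income: 314.0 - 177.9 + 381.9 = 518.0
Current account = (-3563.1) + 2150.3 + 28.5 + 518.0 = -866.3
(Excluded from the current account — financial account: domestic pension funds' purchases of foreign equities 1757.9, inward foreign direct investment in the manufacturing sector 1441.0, foreign purchases of equities on the domestic stock exchange 1165.4, foreign purchases of domestic corporate bonds 2382.6, sale of domestic government bonds to non-residents 1565.2.)

-866.3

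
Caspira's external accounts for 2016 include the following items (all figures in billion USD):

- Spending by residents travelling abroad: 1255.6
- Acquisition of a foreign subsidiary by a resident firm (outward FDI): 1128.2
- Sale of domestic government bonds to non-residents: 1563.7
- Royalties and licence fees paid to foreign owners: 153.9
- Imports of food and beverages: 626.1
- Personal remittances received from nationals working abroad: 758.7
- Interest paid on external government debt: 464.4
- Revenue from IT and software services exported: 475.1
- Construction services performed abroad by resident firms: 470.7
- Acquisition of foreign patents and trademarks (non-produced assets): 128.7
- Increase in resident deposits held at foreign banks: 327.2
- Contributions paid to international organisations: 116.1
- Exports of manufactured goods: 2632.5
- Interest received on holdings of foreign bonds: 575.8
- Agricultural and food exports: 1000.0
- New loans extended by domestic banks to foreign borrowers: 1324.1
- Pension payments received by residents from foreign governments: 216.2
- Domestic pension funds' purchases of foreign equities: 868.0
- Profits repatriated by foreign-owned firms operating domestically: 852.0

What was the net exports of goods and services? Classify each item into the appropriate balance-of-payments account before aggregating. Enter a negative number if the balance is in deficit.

2542.7

Goods: -626.1 + 2632.5 + 1000.0 = 3006.4
Services: -153.9 + 470.7 - 1255.6 + 475.1 = -463.7
Trade balance = 3006.4 + (-463.7) = 2542.7
(Excluded from the trade balance — financial account: acquisition of a foreign subsidiary by a resident firm (outward FDI) 1128.2, sale of domestic government bonds to non-residents 1563.7, increase in resident deposits held at foreign banks 327.2, new loans extended by domestic banks to foreign borrowers 1324.1, domestic pension funds' purchases of foreign equities 868.0; secondary income: personal remittances received from nationals working abroad 758.7, contributions paid to international organisations 116.1, pension payments received by residents from foreign governments 216.2; primary income: interest paid on external government debt 464.4, interest received on holdings of foreign bonds 575.8, profits repatriated by foreign-owned firms operating domestically 852.0; capital account: acquisition of foreign patents and trademarks (non-produced assets) 128.7.)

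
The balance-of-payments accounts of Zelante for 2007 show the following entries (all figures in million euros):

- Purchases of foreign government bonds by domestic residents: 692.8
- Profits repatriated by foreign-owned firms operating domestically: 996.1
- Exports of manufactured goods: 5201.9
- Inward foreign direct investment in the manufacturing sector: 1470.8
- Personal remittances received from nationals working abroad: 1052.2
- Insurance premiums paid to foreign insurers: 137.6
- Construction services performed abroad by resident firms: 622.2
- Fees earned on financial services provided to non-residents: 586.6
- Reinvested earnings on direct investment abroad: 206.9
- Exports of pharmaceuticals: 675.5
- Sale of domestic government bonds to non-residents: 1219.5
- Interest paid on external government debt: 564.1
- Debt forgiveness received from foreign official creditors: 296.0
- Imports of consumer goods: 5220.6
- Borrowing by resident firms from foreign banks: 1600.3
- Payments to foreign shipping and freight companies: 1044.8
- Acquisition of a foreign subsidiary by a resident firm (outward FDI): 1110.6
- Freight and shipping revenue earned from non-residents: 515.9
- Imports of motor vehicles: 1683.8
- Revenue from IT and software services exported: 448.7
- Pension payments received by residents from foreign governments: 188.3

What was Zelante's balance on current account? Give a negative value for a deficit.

-148.8

Goods: -1683.8 - 5220.6 + 5201.9 + 675.5 = -1027.0
Services: 622.2 - 137.6 + 448.7 - 1044.8 + 586.6 + 515.9 = 991.0
Primary income: -996.1 - 564.1 + 206.9 = -1353.3
Secondary income: 188.3 + 1052.2 = 1240.5
Current account = (-1027.0) + 991.0 + (-1353.3) + 1240.5 = -148.8
(Excluded from the current account — financial account: purchases of foreign government bonds by domestic residents 692.8, inward foreign direct investment in the manufacturing sector 1470.8, sale of domestic government bonds to non-residents 1219.5, borrowing by resident firms from foreign banks 1600.3, acquisition of a foreign subsidiary by a resident firm (outward FDI) 1110.6; capital account: debt forgiveness received from foreign official creditors 296.0.)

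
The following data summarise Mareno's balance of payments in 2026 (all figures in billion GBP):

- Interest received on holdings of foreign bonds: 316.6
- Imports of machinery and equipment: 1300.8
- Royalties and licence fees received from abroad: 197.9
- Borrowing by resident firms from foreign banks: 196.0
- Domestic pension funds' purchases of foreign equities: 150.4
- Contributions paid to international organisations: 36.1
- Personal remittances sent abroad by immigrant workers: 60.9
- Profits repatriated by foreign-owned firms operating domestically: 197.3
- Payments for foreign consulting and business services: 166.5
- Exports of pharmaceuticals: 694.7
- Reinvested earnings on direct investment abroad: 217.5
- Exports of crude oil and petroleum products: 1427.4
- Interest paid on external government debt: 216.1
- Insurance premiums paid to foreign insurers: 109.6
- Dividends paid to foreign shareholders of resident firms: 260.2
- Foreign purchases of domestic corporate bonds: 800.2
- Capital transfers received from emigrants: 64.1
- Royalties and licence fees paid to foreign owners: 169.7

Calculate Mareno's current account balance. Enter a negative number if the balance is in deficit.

Goods: -1300.8 + 694.7 + 1427.4 = 821.3
Services: -169.7 + 197.9 - 109.6 - 166.5 = -247.9
Primary income: -260.2 + 316.6 + 217.5 - 216.1 - 197.3 = -139.5
Secondary income: -36.1 - 60.9 = -97.0
Current account = 821.3 + (-247.9) + (-139.5) + (-97.0) = 336.9
(Excluded from the current account — financial account: borrowing by resident firms from foreign banks 196.0, domestic pension funds' purchases of foreign equities 150.4, foreign purchases of domestic corporate bonds 800.2; capital account: capital transfers received from emigrants 64.1.)

336.9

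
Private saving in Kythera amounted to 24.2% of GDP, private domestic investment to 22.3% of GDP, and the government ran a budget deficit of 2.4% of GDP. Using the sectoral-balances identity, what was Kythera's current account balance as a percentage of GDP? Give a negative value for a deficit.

-0.5

By the sectoral-balances identity, CA = (S_private - I) + (T - G).
Private balance = 24.2 - 22.3 = 1.9
Government balance (T - G) = -2.4
CA = 1.9 + (-2.4) = -0.5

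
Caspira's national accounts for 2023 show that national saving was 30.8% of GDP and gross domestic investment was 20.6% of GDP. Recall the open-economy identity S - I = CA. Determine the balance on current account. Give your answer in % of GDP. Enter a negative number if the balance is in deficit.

10.2

CA = S - I = 30.8 - 20.6 = 10.2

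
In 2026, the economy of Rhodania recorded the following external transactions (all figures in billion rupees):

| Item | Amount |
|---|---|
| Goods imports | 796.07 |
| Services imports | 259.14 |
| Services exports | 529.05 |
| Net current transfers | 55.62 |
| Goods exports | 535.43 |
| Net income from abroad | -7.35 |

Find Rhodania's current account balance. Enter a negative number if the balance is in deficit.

Goods balance = 535.43 - 796.07 = -260.64
Services balance = 529.05 - 259.14 = 269.91
Trade balance (goods + services) = -260.64 + 269.91 = 9.27
Net primary income = -7.35
Net secondary income = 55.62
Current account = 9.27 + (-7.35) + 55.62 = 57.54

57.54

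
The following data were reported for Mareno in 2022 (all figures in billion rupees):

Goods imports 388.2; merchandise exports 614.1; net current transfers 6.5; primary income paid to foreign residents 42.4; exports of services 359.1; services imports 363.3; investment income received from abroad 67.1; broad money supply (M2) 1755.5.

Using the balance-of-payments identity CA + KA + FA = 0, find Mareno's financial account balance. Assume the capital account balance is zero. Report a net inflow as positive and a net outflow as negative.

-252.9

Goods balance = 614.1 - 388.2 = 225.9
Services balance = 359.1 - 363.3 = -4.2
Trade balance (goods + services) = 225.9 + (-4.2) = 221.7
Net primary income = 67.1 - 42.4 = 24.7
Net secondary income = 6.5
Current account = 221.7 + 24.7 + 6.5 = 252.9
Financial account = -(252.9) = -252.9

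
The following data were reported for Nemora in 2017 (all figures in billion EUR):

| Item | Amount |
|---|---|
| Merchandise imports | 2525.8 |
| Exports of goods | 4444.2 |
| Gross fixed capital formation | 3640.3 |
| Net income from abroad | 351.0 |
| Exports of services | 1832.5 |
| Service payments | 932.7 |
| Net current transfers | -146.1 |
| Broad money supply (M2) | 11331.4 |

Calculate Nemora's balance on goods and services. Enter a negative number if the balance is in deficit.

2818.2

Goods balance = 4444.2 - 2525.8 = 1918.4
Services balance = 1832.5 - 932.7 = 899.8
Trade balance (goods + services) = 1918.4 + 899.8 = 2818.2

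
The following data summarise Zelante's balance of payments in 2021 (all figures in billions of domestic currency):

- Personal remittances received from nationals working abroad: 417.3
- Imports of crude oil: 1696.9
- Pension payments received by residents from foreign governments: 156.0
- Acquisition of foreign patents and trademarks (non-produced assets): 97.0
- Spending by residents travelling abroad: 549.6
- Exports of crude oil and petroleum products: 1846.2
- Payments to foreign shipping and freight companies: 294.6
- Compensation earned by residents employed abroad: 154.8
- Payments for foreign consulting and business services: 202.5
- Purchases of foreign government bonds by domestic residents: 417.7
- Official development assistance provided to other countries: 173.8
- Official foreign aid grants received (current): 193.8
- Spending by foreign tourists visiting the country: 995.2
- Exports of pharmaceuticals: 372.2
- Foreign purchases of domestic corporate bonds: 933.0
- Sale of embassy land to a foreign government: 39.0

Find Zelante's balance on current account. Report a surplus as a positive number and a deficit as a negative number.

1218.1

Goods: 1846.2 - 1696.9 + 372.2 = 521.5
Services: -294.6 - 202.5 - 549.6 + 995.2 = -51.5
Primary income: 154.8
Secondary income: 417.3 + 193.8 - 173.8 + 156.0 = 593.3
Current account = 521.5 + (-51.5) + 154.8 + 593.3 = 1218.1
(Excluded from the current account — capital account: acquisition of foreign patents and trademarks (non-produced assets) 97.0, sale of embassy land to a foreign government 39.0; financial account: purchases of foreign government bonds by domestic residents 417.7, foreign purchases of domestic corporate bonds 933.0.)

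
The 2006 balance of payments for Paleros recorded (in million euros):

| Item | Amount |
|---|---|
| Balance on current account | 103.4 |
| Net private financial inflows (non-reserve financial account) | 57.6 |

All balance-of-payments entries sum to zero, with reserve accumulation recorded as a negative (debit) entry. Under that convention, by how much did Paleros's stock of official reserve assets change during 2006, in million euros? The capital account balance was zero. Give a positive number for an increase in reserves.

161.0

Official reserve transactions balance = -(103.4 + 57.6) = -161.0
An accumulation of reserves is recorded as a debit (negative entry), so the change in the stock of reserves is the negative of that balance.
Change in official reserves = -(-161.0) = 161.0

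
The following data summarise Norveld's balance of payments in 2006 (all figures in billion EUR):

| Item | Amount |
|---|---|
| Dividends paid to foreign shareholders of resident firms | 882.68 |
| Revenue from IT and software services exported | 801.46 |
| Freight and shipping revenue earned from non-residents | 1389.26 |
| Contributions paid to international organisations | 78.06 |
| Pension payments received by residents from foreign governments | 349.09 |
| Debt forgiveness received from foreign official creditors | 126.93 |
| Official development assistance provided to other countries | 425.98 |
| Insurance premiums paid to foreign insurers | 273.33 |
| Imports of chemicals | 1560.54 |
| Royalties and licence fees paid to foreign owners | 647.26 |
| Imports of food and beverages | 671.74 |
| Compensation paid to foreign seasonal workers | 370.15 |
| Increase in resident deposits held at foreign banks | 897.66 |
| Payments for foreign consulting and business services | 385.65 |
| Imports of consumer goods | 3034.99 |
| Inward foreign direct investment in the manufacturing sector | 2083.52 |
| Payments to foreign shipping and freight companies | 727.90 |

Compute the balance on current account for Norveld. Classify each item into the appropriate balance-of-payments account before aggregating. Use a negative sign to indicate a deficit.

Goods: -3034.99 - 1560.54 - 671.74 = -5267.27
Services: -273.33 - 647.26 - 385.65 - 727.90 + 801.46 + 1389.26 = 156.58
Primary income: -370.15 - 882.68 = -1252.83
Secondary income: -425.98 + 349.09 - 78.06 = -154.95
Current account = (-5267.27) + 156.58 + (-1252.83) + (-154.95) = -6518.47
(Excluded from the current account — capital account: debt forgiveness received from foreign official creditors 126.93; financial account: increase in resident deposits held at foreign banks 897.66, inward foreign direct investment in the manufacturing sector 2083.52.)

-6518.47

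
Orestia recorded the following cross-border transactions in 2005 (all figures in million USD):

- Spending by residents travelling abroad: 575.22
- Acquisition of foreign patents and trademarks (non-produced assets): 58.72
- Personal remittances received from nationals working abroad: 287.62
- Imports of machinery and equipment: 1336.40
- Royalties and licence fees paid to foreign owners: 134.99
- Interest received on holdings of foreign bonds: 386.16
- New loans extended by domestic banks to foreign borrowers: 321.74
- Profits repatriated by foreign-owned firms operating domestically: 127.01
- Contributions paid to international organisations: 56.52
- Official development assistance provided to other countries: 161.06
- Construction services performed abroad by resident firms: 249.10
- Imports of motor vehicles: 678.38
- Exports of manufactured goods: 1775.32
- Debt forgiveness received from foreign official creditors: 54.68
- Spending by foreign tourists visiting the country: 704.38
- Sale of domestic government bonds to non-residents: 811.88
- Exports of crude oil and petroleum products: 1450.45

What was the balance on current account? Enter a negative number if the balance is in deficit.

Goods: 1450.45 - 1336.40 + 1775.32 - 678.38 = 1210.99
Services: 704.38 - 134.99 + 249.10 - 575.22 = 243.27
Primary income: -127.01 + 386.16 = 259.15
Secondary income: -56.52 - 161.06 + 287.62 = 70.04
Current account = 1210.99 + 243.27 + 259.15 + 70.04 = 1783.45
(Excluded from the current account — capital account: acquisition of foreign patents and trademarks (non-produced assets) 58.72, debt forgiveness received from foreign official creditors 54.68; financial account: new loans extended by domestic banks to foreign borrowers 321.74, sale of domestic government bonds to non-residents 811.88.)

1783.45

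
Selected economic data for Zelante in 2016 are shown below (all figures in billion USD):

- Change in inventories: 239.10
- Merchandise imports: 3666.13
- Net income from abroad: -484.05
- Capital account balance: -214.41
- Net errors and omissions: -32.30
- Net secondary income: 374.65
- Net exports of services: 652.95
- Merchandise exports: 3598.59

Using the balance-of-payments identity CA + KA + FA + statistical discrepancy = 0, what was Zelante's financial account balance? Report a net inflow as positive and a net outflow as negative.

-229.30

Goods balance = 3598.59 - 3666.13 = -67.54
Services balance = 652.95
Trade balance (goods + services) = -67.54 + 652.95 = 585.41
Net primary income = -484.05
Net secondary income = 374.65
Current account = 585.41 + (-484.05) + 374.65 = 476.01
Financial account = -(476.01 + (-214.41) + (-32.30)) = -229.30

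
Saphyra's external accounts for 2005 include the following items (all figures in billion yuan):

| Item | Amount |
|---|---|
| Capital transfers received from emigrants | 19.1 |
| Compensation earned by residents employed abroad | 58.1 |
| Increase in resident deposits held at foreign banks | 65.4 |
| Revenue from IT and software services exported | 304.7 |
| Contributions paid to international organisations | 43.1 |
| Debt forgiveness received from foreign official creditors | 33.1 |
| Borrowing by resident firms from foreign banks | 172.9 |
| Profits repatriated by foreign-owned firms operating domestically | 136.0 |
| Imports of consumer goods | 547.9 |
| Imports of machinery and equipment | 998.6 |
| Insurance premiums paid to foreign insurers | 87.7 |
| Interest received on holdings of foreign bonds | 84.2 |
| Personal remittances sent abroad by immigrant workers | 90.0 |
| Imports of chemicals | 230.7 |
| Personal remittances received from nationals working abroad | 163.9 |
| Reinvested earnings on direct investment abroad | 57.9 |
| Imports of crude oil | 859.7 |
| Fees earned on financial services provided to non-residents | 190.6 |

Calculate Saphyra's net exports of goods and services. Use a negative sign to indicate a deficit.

Goods: -859.7 - 547.9 - 998.6 - 230.7 = -2636.9
Services: 304.7 + 190.6 - 87.7 = 407.6
Trade balance = -2636.9 + 407.6 = -2229.3
(Excluded from the trade balance — capital account: capital transfers received from emigrants 19.1, debt forgiveness received from foreign official creditors 33.1; primary income: compensation earned by residents employed abroad 58.1, profits repatriated by foreign-owned firms operating domestically 136.0, interest received on holdings of foreign bonds 84.2, reinvested earnings on direct investment abroad 57.9; financial account: increase in resident deposits held at foreign banks 65.4, borrowing by resident firms from foreign banks 172.9; secondary income: contributions paid to international organisations 43.1, personal remittances sent abroad by immigrant workers 90.0, personal remittances received from nationals working abroad 163.9.)

-2229.3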